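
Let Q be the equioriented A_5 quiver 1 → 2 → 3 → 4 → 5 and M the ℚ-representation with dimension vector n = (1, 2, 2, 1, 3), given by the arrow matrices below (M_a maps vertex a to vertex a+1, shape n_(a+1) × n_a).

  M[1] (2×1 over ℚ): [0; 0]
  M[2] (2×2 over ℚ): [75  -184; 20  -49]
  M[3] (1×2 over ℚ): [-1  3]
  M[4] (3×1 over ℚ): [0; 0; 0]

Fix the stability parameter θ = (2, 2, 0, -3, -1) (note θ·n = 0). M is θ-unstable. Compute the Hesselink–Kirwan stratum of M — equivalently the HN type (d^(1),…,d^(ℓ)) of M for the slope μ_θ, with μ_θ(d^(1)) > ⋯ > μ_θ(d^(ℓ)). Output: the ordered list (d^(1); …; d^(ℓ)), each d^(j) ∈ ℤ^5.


Via rank(M_{q-1}∘⋯∘M_p): M ≅ I[1,1], I[2,3], I[2,4], I[5,5]^3.
μ_θ-semistable layers: μ^(1)=2; μ^(2)=1; μ^(3)=-1/3; μ^(4)=-1

((1, 0, 0, 0, 0); (0, 1, 1, 0, 0); (0, 1, 1, 1, 0); (0, 0, 0, 0, 3))


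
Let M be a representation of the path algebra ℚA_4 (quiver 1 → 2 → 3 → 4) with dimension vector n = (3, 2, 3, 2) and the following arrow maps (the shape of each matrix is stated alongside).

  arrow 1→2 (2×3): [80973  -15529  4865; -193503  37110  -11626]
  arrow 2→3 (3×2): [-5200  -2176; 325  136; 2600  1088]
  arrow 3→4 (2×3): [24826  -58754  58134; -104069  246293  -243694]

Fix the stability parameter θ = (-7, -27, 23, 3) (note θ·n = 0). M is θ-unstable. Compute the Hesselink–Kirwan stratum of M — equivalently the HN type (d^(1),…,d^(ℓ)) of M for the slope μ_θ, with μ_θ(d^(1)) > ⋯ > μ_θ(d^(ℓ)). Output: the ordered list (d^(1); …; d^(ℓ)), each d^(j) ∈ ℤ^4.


Barcode: M ≅ I[1,1], I[1,2], I[1,4], I[3,3], I[3,4]. HN layers by μ_θ (4 steps, strictly decreasing):
  μ^(1)=23; μ^(2)=13; μ^(3)=-7; μ^(4)=-17

((0, 0, 1, 0); (0, 0, 2, 2); (1, 0, 0, 0); (2, 2, 0, 0))


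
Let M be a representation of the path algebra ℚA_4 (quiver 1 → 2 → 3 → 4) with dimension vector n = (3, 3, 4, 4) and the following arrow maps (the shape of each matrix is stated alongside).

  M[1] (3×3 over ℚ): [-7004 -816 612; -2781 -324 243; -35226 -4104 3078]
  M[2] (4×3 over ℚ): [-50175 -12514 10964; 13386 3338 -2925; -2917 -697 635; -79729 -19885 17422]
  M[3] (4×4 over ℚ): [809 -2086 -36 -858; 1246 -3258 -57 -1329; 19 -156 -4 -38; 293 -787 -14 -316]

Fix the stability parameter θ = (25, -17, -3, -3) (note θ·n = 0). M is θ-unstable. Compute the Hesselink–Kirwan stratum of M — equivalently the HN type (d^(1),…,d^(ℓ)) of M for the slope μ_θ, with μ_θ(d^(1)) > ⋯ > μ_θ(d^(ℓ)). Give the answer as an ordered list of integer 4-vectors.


Via rank(M_{q-1}∘⋯∘M_p): M ≅ I[1,1]^2, I[1,3], I[2,4]^2, I[3,4], I[4,4].
μ_θ-semistable layers: μ^(1)=25; μ^(2)=5/3; μ^(3)=-3; μ^(4)=-17

((2, 0, 0, 0); (1, 1, 1, 0); (0, 0, 3, 4); (0, 2, 0, 0))


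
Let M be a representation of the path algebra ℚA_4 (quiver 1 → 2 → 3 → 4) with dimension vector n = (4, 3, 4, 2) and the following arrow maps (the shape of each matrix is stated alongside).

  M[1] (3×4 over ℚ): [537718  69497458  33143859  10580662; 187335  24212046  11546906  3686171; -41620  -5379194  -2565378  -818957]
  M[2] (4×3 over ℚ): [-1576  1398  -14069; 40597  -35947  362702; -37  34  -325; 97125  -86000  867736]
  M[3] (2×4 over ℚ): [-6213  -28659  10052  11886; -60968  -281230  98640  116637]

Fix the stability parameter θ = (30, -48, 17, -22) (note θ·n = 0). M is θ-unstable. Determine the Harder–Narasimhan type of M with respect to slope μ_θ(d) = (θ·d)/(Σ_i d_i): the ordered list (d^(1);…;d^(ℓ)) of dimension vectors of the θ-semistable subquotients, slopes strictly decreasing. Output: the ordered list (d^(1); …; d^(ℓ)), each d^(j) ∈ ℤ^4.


Barcode: M ≅ I[1,1], I[1,3], I[1,4]^2, I[3,3]. HN layers by μ_θ (4 steps, strictly decreasing):
  μ^(1)=30; μ^(2)=17; μ^(3)=-5/2; μ^(4)=-9

((1, 0, 0, 0); (0, 0, 2, 0); (0, 0, 2, 2); (3, 3, 0, 0))


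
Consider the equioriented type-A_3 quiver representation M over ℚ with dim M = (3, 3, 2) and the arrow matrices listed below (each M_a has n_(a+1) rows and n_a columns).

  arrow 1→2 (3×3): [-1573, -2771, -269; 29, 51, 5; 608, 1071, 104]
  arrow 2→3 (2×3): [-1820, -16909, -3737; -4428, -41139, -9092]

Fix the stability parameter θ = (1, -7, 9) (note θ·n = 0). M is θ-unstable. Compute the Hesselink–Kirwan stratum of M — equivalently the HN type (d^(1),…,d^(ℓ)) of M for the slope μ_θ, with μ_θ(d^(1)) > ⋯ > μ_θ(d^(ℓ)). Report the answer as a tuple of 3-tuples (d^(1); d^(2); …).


Interval decomposition of M: I[1,1], I[1,3]^2, I[2,2].
HN type (ℓ=4): μ^(1)=9; μ^(2)=1; μ^(3)=-3; μ^(4)=-7

((0, 0, 2); (1, 0, 0); (2, 2, 0); (0, 1, 0))


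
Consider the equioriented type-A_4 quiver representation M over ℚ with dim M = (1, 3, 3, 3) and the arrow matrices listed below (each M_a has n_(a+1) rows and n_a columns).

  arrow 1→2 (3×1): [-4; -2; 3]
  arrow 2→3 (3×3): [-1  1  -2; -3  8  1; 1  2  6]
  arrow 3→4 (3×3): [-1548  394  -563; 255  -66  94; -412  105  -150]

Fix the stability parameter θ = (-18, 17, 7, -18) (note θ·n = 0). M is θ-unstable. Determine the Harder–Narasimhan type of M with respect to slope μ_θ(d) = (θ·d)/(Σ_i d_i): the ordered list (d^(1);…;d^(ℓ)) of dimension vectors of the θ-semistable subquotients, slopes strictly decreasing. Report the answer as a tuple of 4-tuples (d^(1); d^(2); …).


Barcode: M ≅ I[1,4], I[2,4]^2. HN layers by μ_θ (2 steps, strictly decreasing):
  μ^(1)=2; μ^(2)=-18

((0, 3, 3, 3); (1, 0, 0, 0))


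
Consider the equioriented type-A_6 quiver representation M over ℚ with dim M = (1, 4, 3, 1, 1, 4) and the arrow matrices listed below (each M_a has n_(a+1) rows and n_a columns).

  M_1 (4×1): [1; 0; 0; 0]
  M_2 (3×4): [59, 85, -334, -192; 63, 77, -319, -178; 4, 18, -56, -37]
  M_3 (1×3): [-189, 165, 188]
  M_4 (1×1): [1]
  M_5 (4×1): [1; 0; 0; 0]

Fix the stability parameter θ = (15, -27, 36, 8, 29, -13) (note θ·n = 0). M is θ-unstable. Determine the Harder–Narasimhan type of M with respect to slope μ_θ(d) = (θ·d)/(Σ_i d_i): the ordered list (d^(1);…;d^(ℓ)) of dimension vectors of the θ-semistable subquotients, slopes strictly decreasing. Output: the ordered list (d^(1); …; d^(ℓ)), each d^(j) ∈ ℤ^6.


Via rank(M_{q-1}∘⋯∘M_p): M ≅ I[1,6], I[2,2], I[2,3]^2, I[6,6]^3.
μ_θ-semistable layers: μ^(1)=36; μ^(2)=15; μ^(3)=-6; μ^(4)=-13; μ^(5)=-27

((0, 0, 2, 0, 0, 0); (0, 0, 1, 1, 1, 1); (1, 1, 0, 0, 0, 0); (0, 0, 0, 0, 0, 3); (0, 3, 0, 0, 0, 0))


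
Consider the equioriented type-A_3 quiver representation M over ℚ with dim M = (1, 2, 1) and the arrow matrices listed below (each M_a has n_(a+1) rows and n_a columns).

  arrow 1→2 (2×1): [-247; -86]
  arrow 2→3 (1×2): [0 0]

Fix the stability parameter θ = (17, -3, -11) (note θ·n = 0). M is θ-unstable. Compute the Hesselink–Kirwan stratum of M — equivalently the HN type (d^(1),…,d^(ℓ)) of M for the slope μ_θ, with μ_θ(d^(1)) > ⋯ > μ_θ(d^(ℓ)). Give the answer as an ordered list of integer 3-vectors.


Barcode: M ≅ I[1,2], I[2,2], I[3,3]. HN layers by μ_θ (3 steps, strictly decreasing):
  μ^(1)=7; μ^(2)=-3; μ^(3)=-11

((1, 1, 0); (0, 1, 0); (0, 0, 1))


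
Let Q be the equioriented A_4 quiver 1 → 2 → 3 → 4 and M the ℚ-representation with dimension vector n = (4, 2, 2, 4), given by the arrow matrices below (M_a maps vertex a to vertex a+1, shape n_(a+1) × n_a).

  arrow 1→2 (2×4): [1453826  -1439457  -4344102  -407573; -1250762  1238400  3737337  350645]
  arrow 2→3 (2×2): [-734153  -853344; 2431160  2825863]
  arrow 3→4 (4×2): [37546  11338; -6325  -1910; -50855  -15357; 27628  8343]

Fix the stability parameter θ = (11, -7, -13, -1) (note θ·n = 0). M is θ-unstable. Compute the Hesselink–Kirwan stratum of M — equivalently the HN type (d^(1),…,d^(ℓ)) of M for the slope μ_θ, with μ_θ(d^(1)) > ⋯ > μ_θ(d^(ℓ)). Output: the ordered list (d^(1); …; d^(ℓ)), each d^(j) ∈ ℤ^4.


Interval decomposition of M: I[1,1]^2, I[1,4]^2, I[4,4]^2.
HN type (ℓ=3): μ^(1)=11; μ^(2)=-1; μ^(3)=-3

((2, 0, 0, 0); (0, 0, 0, 4); (2, 2, 2, 0))


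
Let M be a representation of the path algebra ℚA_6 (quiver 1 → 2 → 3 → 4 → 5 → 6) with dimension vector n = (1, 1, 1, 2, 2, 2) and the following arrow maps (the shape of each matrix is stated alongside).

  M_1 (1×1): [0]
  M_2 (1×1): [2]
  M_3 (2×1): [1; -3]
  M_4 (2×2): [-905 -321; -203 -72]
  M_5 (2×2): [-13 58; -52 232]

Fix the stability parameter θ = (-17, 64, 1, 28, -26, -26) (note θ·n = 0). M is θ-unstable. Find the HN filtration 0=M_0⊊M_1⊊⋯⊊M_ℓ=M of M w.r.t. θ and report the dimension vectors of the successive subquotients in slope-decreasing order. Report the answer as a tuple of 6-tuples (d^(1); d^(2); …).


Interval decomposition of M: I[1,1], I[2,5], I[4,6], I[6,6].
HN type (ℓ=4): μ^(1)=67/4; μ^(2)=-8; μ^(3)=-17; μ^(4)=-26

((0, 1, 1, 1, 1, 0); (0, 0, 0, 1, 1, 1); (1, 0, 0, 0, 0, 0); (0, 0, 0, 0, 0, 1))


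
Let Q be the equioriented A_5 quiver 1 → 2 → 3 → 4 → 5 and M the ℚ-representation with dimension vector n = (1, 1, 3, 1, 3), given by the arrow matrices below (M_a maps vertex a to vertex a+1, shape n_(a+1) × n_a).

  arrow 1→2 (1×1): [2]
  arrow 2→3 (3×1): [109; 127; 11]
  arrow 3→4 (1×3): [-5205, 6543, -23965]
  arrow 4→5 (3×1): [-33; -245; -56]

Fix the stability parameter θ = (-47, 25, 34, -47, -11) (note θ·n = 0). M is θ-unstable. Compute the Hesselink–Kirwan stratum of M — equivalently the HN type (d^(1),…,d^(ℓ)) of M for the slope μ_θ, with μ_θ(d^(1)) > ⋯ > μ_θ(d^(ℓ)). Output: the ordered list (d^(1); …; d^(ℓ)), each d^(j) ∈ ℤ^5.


Interval decomposition of M: I[1,5], I[3,3]^2, I[5,5]^2.
HN type (ℓ=4): μ^(1)=34; μ^(2)=1/4; μ^(3)=-11; μ^(4)=-47

((0, 0, 2, 0, 0); (0, 1, 1, 1, 1); (0, 0, 0, 0, 2); (1, 0, 0, 0, 0))


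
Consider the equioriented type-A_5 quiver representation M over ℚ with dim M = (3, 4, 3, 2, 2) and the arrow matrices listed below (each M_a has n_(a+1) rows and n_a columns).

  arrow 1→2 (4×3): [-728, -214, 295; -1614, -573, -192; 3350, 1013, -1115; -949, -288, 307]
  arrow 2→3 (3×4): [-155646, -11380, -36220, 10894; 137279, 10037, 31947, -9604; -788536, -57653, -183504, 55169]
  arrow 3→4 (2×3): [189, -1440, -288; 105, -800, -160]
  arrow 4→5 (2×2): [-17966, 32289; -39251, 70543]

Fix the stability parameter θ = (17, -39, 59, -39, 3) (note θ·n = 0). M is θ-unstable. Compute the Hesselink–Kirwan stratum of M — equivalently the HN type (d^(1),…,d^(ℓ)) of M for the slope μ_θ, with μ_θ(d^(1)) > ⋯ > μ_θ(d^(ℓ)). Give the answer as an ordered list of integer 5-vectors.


Interval decomposition of M: I[1,2], I[1,3], I[1,5], I[2,3], I[4,5].
HN type (ℓ=5): μ^(1)=59; μ^(2)=23/3; μ^(3)=3; μ^(4)=-11; μ^(5)=-39

((0, 0, 2, 0, 0); (0, 0, 1, 1, 1); (0, 0, 0, 0, 1); (3, 3, 0, 0, 0); (0, 1, 0, 1, 0))


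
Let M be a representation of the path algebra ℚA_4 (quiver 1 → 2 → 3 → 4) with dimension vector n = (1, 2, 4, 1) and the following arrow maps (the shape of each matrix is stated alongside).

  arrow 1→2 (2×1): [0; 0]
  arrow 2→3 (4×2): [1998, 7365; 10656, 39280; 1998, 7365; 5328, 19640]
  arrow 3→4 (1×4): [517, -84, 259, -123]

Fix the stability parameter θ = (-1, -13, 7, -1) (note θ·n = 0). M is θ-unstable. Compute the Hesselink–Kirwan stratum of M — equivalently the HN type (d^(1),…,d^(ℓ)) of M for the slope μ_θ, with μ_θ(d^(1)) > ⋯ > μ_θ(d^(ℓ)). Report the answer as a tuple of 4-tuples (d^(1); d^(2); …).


Interval decomposition of M: I[1,1], I[2,2], I[2,3], I[3,3]^2, I[3,4].
HN type (ℓ=4): μ^(1)=7; μ^(2)=3; μ^(3)=-1; μ^(4)=-13

((0, 0, 3, 0); (0, 0, 1, 1); (1, 0, 0, 0); (0, 2, 0, 0))


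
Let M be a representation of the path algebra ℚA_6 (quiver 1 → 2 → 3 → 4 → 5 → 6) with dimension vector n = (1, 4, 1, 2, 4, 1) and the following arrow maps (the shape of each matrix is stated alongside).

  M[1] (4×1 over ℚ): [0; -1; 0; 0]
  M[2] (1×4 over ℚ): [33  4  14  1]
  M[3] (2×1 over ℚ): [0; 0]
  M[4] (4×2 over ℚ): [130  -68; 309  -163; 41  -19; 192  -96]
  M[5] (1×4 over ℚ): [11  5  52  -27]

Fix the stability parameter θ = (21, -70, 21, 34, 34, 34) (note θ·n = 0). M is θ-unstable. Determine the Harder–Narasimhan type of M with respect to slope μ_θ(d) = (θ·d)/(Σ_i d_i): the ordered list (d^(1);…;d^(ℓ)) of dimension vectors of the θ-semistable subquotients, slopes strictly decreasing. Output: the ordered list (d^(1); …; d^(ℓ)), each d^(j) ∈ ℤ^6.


Via rank(M_{q-1}∘⋯∘M_p): M ≅ I[1,3], I[2,2]^3, I[4,5], I[4,6], I[5,5]^2.
μ_θ-semistable layers: μ^(1)=34; μ^(2)=21; μ^(3)=-49/2; μ^(4)=-70

((0, 0, 0, 2, 4, 1); (0, 0, 1, 0, 0, 0); (1, 1, 0, 0, 0, 0); (0, 3, 0, 0, 0, 0))


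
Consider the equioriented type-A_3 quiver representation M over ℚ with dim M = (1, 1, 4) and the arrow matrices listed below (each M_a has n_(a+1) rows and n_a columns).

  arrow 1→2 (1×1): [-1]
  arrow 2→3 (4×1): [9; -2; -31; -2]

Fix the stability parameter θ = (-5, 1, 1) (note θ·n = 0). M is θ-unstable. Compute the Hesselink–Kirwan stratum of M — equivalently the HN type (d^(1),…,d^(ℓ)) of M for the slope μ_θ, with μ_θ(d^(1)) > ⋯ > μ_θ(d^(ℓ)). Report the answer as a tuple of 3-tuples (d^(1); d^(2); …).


Via rank(M_{q-1}∘⋯∘M_p): M ≅ I[1,3], I[3,3]^3.
μ_θ-semistable layers: μ^(1)=1; μ^(2)=-5

((0, 1, 4); (1, 0, 0))


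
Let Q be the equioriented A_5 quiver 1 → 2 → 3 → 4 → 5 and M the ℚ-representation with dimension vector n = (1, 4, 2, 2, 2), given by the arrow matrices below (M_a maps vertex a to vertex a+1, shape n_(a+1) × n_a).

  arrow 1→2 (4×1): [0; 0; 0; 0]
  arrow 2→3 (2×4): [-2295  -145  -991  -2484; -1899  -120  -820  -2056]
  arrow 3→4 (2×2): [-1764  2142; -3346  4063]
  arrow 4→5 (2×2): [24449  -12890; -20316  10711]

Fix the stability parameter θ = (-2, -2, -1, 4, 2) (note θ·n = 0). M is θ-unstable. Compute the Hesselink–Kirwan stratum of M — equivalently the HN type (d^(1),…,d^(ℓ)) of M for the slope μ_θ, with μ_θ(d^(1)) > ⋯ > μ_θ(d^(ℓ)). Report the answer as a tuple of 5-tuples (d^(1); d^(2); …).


Interval decomposition of M: I[1,1], I[2,2]^2, I[2,3], I[2,5], I[4,5].
HN type (ℓ=3): μ^(1)=3; μ^(2)=-1; μ^(3)=-2

((0, 0, 0, 2, 2); (0, 0, 2, 0, 0); (1, 4, 0, 0, 0))


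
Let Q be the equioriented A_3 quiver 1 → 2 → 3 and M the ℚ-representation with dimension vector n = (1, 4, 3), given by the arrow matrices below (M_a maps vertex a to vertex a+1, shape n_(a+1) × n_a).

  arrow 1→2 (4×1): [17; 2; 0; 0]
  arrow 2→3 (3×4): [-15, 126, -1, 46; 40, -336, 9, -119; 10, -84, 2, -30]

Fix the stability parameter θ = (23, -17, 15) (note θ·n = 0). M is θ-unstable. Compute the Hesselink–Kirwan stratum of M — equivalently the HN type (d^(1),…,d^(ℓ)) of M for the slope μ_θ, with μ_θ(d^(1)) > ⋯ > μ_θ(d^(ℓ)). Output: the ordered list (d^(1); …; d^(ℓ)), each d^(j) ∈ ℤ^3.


Via rank(M_{q-1}∘⋯∘M_p): M ≅ I[1,3], I[2,2], I[2,3]^2.
μ_θ-semistable layers: μ^(1)=15; μ^(2)=3; μ^(3)=-17

((0, 0, 3); (1, 1, 0); (0, 3, 0))


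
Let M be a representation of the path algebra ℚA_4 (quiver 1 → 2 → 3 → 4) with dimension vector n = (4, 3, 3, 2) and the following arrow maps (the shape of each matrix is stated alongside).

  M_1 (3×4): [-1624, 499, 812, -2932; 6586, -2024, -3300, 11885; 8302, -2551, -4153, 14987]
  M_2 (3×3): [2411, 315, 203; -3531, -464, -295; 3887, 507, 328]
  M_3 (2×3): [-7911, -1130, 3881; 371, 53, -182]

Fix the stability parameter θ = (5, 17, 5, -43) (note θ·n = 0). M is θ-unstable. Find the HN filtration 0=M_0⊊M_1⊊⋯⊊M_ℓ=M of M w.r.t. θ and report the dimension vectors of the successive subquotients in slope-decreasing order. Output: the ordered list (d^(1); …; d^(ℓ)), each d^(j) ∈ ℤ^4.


Via rank(M_{q-1}∘⋯∘M_p): M ≅ I[1,1], I[1,3], I[1,4]^2.
μ_θ-semistable layers: μ^(1)=11; μ^(2)=5; μ^(3)=-4

((0, 1, 1, 0); (2, 0, 0, 0); (2, 2, 2, 2))


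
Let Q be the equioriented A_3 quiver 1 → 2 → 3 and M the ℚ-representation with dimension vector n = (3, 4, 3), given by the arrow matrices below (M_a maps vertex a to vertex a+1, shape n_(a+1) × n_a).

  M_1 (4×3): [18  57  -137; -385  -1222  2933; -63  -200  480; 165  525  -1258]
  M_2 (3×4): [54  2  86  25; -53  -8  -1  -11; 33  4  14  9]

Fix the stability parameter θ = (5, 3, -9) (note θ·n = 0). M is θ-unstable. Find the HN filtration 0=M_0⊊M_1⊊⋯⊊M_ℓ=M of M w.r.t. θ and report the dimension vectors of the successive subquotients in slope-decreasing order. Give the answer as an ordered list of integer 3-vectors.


Interval decomposition of M: I[1,3]^3, I[2,2].
HN type (ℓ=2): μ^(1)=3; μ^(2)=-1/3

((0, 1, 0); (3, 3, 3))


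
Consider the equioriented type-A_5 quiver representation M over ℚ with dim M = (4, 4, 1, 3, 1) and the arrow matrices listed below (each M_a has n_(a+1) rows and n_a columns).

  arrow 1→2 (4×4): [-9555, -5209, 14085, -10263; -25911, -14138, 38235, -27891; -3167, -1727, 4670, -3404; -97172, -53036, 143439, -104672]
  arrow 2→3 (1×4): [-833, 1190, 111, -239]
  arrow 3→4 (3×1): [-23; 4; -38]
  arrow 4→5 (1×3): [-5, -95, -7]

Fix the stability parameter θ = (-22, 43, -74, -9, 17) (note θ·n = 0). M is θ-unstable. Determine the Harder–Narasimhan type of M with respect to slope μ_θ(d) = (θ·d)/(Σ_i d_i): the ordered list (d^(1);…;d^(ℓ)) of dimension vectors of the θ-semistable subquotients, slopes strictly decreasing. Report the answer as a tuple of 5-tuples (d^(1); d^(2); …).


Interval decomposition of M: I[1,2]^3, I[1,5], I[4,4]^2.
HN type (ℓ=5): μ^(1)=43; μ^(2)=17; μ^(3)=-9; μ^(4)=-31/2; μ^(5)=-22

((0, 3, 0, 0, 0); (0, 0, 0, 0, 1); (0, 0, 0, 3, 0); (0, 1, 1, 0, 0); (4, 0, 0, 0, 0))


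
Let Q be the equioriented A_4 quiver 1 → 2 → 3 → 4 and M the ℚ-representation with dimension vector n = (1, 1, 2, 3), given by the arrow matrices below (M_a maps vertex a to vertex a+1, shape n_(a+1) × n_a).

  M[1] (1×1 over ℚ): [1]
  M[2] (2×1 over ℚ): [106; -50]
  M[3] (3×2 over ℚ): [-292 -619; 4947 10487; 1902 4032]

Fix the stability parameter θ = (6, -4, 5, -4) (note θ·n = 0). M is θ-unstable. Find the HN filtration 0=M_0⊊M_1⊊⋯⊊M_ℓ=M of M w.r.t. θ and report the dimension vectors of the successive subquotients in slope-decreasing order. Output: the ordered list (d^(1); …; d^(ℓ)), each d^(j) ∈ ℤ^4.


Interval decomposition of M: I[1,4], I[3,4], I[4,4].
HN type (ℓ=3): μ^(1)=3/4; μ^(2)=1/2; μ^(3)=-4

((1, 1, 1, 1); (0, 0, 1, 1); (0, 0, 0, 1))


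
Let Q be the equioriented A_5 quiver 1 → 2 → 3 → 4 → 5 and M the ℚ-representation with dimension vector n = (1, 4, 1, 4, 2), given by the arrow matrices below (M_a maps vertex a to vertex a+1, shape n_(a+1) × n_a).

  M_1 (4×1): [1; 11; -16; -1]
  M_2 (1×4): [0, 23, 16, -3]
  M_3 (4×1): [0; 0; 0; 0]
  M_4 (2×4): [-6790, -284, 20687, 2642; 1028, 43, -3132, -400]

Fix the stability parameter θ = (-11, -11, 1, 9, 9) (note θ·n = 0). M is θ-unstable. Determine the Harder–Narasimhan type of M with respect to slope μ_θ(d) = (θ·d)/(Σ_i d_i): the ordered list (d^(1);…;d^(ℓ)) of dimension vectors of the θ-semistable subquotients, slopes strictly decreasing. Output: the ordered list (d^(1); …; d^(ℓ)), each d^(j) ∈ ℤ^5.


Via rank(M_{q-1}∘⋯∘M_p): M ≅ I[1,2], I[2,2]^2, I[2,3], I[4,4]^2, I[4,5]^2.
μ_θ-semistable layers: μ^(1)=9; μ^(2)=1; μ^(3)=-11

((0, 0, 0, 4, 2); (0, 0, 1, 0, 0); (1, 4, 0, 0, 0))


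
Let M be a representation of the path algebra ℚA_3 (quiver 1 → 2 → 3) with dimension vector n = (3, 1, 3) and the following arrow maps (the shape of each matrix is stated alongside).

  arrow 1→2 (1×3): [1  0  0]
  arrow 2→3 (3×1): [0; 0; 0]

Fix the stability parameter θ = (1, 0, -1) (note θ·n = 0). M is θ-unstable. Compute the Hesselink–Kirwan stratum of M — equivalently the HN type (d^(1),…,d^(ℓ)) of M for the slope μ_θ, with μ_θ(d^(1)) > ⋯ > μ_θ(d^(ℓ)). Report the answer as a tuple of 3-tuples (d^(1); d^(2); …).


Via rank(M_{q-1}∘⋯∘M_p): M ≅ I[1,1]^2, I[1,2], I[3,3]^3.
μ_θ-semistable layers: μ^(1)=1; μ^(2)=1/2; μ^(3)=-1

((2, 0, 0); (1, 1, 0); (0, 0, 3))


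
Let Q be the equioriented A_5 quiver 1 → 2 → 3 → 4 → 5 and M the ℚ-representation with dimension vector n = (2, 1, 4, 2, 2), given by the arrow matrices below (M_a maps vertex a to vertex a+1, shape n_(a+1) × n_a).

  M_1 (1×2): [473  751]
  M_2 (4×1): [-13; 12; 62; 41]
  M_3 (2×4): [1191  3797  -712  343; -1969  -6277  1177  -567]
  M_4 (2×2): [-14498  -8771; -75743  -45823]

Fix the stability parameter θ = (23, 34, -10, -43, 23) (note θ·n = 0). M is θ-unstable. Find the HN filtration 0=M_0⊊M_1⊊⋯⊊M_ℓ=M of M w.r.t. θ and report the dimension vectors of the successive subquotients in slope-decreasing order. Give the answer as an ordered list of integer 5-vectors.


Interval decomposition of M: I[1,1], I[1,3], I[3,3], I[3,5]^2.
HN type (ℓ=4): μ^(1)=23; μ^(2)=47/3; μ^(3)=-10; μ^(4)=-53/2

((1, 0, 0, 0, 2); (1, 1, 1, 0, 0); (0, 0, 1, 0, 0); (0, 0, 2, 2, 0))


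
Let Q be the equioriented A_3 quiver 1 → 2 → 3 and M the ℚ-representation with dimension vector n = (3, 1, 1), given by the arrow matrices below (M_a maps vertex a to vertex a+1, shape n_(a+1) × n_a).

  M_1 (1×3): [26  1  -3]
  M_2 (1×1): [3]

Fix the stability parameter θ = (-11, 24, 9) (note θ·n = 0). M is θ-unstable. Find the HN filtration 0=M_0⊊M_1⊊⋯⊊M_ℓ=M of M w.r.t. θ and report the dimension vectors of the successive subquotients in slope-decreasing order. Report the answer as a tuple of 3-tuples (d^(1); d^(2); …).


Barcode: M ≅ I[1,1]^2, I[1,3]. HN layers by μ_θ (2 steps, strictly decreasing):
  μ^(1)=33/2; μ^(2)=-11

((0, 1, 1); (3, 0, 0))


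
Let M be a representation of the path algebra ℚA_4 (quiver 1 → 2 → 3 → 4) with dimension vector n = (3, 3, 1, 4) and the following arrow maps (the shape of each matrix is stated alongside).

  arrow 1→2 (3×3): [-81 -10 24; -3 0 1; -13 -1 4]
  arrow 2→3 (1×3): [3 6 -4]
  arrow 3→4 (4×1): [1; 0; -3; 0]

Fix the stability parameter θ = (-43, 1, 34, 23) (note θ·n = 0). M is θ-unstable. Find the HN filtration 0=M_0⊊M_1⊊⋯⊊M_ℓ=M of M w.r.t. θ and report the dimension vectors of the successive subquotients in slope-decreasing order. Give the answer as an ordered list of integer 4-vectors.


Barcode: M ≅ I[1,2]^2, I[1,4], I[4,4]^3. HN layers by μ_θ (4 steps, strictly decreasing):
  μ^(1)=57/2; μ^(2)=23; μ^(3)=1; μ^(4)=-43

((0, 0, 1, 1); (0, 0, 0, 3); (0, 3, 0, 0); (3, 0, 0, 0))


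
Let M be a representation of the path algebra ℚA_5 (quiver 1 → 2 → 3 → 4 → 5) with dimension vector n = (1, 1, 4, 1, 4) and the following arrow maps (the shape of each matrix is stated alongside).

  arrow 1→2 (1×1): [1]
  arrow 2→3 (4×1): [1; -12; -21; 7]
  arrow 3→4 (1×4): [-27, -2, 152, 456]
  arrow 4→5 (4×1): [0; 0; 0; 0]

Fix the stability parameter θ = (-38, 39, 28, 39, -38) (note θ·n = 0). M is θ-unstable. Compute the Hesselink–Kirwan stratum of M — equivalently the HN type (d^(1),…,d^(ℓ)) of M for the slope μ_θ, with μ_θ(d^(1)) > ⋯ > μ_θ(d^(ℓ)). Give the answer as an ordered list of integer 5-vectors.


Via rank(M_{q-1}∘⋯∘M_p): M ≅ I[1,4], I[3,3]^3, I[5,5]^4.
μ_θ-semistable layers: μ^(1)=39; μ^(2)=67/2; μ^(3)=28; μ^(4)=-38

((0, 0, 0, 1, 0); (0, 1, 1, 0, 0); (0, 0, 3, 0, 0); (1, 0, 0, 0, 4))


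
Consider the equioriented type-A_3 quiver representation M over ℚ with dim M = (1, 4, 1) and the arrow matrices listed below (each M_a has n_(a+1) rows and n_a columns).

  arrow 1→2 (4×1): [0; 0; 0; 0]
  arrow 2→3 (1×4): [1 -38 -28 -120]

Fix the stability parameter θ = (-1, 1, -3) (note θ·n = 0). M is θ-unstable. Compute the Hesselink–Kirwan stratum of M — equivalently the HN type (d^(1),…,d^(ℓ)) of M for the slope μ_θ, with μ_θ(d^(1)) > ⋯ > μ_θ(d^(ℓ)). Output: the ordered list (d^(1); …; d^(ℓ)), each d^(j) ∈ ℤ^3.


Barcode: M ≅ I[1,1], I[2,2]^3, I[2,3]. HN layers by μ_θ (2 steps, strictly decreasing):
  μ^(1)=1; μ^(2)=-1

((0, 3, 0); (1, 1, 1))


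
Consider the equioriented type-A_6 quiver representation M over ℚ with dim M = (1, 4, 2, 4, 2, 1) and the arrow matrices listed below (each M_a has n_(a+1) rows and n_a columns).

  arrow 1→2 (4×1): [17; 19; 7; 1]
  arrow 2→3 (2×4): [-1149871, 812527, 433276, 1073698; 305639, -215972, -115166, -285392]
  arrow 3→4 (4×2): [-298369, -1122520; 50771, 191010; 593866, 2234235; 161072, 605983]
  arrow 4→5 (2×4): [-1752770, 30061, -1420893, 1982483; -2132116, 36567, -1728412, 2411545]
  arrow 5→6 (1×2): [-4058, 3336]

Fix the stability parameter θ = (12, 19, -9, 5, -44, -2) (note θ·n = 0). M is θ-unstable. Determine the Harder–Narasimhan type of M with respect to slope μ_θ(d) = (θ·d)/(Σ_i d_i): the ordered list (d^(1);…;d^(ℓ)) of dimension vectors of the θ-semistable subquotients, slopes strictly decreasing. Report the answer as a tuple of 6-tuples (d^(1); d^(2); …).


Interval decomposition of M: I[1,5], I[2,2]^2, I[2,6], I[4,4]^2.
HN type (ℓ=5): μ^(1)=19; μ^(2)=5; μ^(3)=-2; μ^(4)=-17/5; μ^(5)=-29/4

((0, 2, 0, 0, 0, 0); (0, 0, 0, 2, 0, 0); (0, 0, 0, 0, 0, 1); (1, 1, 1, 1, 1, 0); (0, 1, 1, 1, 1, 0))


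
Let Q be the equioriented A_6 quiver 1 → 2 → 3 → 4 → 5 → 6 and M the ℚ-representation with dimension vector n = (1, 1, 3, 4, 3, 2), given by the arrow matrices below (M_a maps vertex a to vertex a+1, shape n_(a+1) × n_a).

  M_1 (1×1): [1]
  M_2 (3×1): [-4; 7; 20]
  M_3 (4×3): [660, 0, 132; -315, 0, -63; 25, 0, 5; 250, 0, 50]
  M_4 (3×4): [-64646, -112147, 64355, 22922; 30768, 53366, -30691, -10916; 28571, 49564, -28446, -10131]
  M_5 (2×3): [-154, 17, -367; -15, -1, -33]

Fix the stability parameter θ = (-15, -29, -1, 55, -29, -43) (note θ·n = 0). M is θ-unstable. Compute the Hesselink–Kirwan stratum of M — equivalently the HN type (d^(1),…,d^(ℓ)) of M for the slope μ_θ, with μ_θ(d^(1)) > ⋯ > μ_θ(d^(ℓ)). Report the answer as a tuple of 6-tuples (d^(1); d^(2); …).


Via rank(M_{q-1}∘⋯∘M_p): M ≅ I[1,3], I[3,3], I[3,6], I[4,4], I[4,5], I[4,6].
μ_θ-semistable layers: μ^(1)=55; μ^(2)=13; μ^(3)=-1; μ^(4)=-9/2; μ^(5)=-17/3; μ^(6)=-22

((0, 0, 0, 1, 0, 0); (0, 0, 0, 1, 1, 0); (0, 0, 2, 0, 0, 0); (0, 0, 1, 1, 1, 1); (0, 0, 0, 1, 1, 1); (1, 1, 0, 0, 0, 0))


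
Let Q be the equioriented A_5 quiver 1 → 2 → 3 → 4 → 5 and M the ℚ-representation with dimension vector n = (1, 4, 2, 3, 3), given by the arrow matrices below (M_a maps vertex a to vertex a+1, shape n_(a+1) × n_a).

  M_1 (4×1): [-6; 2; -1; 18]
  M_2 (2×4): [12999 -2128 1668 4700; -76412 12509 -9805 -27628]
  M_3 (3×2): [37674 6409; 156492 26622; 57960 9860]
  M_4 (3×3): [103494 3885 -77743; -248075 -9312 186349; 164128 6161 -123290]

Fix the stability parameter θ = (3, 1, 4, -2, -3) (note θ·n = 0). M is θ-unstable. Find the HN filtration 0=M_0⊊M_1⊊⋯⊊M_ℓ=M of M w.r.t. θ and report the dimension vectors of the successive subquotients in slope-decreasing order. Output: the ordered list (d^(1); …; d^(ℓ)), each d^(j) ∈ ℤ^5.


Barcode: M ≅ I[1,5], I[2,2]^2, I[2,3], I[4,5]^2. HN layers by μ_θ (4 steps, strictly decreasing):
  μ^(1)=4; μ^(2)=1; μ^(3)=3/5; μ^(4)=-5/2

((0, 0, 1, 0, 0); (0, 3, 0, 0, 0); (1, 1, 1, 1, 1); (0, 0, 0, 2, 2))


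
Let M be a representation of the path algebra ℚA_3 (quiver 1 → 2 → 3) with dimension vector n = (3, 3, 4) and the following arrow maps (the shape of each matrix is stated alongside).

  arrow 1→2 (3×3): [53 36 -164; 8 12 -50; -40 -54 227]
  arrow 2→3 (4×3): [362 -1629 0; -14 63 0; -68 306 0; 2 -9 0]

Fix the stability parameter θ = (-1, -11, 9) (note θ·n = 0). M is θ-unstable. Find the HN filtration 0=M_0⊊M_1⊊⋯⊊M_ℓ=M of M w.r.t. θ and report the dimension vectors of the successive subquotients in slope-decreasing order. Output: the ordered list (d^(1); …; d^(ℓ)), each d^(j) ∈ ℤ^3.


Barcode: M ≅ I[1,2]^2, I[1,3], I[3,3]^3. HN layers by μ_θ (2 steps, strictly decreasing):
  μ^(1)=9; μ^(2)=-6

((0, 0, 4); (3, 3, 0))


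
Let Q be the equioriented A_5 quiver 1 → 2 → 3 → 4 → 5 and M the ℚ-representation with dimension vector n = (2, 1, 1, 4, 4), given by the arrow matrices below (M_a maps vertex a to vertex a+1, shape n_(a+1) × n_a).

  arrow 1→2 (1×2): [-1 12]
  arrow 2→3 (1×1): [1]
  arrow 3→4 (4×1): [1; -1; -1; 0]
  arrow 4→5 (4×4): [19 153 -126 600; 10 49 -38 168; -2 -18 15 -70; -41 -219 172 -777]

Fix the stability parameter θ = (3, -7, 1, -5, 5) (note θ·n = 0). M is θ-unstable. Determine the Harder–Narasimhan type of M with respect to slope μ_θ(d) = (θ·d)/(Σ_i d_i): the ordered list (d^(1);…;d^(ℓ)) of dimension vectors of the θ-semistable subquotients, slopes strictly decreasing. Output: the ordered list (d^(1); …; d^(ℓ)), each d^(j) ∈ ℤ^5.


Barcode: M ≅ I[1,1], I[1,5], I[4,5]^3. HN layers by μ_θ (4 steps, strictly decreasing):
  μ^(1)=5; μ^(2)=3; μ^(3)=-2; μ^(4)=-5

((0, 0, 0, 0, 4); (1, 0, 0, 0, 0); (1, 1, 1, 1, 0); (0, 0, 0, 3, 0))


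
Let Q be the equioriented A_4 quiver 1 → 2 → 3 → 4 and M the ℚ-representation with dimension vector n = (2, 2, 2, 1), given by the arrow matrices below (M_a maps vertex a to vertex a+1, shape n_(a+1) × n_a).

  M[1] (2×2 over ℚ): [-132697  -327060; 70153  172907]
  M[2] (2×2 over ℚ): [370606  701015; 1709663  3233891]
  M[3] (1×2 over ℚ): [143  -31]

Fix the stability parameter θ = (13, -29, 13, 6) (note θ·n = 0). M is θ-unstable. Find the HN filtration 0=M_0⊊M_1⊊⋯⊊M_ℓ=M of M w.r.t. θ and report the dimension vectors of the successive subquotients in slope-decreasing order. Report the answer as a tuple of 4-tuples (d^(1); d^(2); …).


Via rank(M_{q-1}∘⋯∘M_p): M ≅ I[1,3], I[1,4].
μ_θ-semistable layers: μ^(1)=13; μ^(2)=19/2; μ^(3)=-8

((0, 0, 1, 0); (0, 0, 1, 1); (2, 2, 0, 0))


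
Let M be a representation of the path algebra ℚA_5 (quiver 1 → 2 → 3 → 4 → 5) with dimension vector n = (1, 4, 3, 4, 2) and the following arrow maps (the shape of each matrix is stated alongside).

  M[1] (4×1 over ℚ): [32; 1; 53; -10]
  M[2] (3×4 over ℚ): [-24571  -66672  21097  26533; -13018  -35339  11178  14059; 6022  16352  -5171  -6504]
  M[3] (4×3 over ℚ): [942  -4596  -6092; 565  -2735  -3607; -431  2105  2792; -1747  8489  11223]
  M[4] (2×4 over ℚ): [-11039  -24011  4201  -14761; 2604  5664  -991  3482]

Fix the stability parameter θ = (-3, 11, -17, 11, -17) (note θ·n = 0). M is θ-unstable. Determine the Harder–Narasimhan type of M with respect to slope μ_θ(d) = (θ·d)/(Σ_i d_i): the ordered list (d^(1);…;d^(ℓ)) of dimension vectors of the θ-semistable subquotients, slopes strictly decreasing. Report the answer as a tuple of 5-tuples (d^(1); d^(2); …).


Via rank(M_{q-1}∘⋯∘M_p): M ≅ I[1,5], I[2,2], I[2,4], I[2,5], I[4,4].
μ_θ-semistable layers: μ^(1)=11; μ^(2)=-3

((0, 1, 0, 2, 0); (1, 3, 3, 2, 2))


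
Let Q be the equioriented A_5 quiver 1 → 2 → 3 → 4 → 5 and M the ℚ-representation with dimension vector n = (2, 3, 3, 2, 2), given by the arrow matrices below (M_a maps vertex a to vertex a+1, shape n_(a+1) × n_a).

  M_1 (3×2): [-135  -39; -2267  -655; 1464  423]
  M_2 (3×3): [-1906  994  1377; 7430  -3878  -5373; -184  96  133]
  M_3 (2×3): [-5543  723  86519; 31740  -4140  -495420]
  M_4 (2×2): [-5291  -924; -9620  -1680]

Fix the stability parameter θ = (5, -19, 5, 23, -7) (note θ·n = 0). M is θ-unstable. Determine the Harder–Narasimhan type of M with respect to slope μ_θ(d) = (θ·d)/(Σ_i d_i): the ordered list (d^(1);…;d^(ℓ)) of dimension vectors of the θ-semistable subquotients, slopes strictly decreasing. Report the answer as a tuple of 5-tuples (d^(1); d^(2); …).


Barcode: M ≅ I[1,2], I[1,5], I[2,3], I[3,3], I[4,4], I[5,5]. HN layers by μ_θ (5 steps, strictly decreasing):
  μ^(1)=23; μ^(2)=8; μ^(3)=5; μ^(4)=-7; μ^(5)=-19

((0, 0, 0, 1, 0); (0, 0, 0, 1, 1); (0, 0, 3, 0, 0); (2, 2, 0, 0, 1); (0, 1, 0, 0, 0))


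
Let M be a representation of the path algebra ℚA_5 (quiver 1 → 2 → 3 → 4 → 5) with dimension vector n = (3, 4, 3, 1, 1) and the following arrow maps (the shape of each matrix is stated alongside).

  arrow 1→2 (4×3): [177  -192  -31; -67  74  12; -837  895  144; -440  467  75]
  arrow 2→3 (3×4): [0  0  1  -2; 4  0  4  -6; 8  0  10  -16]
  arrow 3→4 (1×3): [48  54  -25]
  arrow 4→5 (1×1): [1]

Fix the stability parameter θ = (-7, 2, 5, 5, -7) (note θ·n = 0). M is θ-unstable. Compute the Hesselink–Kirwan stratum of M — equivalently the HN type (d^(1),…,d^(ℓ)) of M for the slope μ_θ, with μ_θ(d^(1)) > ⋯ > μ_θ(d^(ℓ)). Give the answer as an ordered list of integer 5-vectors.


Barcode: M ≅ I[1,2], I[1,3], I[1,5], I[2,2], I[3,3]. HN layers by μ_θ (4 steps, strictly decreasing):
  μ^(1)=5; μ^(2)=2; μ^(3)=5/4; μ^(4)=-7

((0, 0, 2, 0, 0); (0, 3, 0, 0, 0); (0, 1, 1, 1, 1); (3, 0, 0, 0, 0))


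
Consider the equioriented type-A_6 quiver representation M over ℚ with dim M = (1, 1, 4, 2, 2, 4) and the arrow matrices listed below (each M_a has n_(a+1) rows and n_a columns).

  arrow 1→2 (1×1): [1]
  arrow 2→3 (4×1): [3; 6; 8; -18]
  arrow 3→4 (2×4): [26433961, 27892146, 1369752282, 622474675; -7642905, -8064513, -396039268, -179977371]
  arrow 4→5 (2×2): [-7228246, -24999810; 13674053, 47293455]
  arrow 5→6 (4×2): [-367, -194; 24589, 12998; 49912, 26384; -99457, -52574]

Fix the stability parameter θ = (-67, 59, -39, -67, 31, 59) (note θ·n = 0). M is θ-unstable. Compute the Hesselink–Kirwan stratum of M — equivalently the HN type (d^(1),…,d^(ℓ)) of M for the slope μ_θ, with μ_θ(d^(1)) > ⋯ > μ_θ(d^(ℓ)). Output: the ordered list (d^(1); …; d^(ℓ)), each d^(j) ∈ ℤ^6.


Via rank(M_{q-1}∘⋯∘M_p): M ≅ I[1,4], I[3,3]^2, I[3,5], I[5,6], I[6,6]^3.
μ_θ-semistable layers: μ^(1)=59; μ^(2)=31; μ^(3)=-47/3; μ^(4)=-39; μ^(5)=-53; μ^(6)=-67

((0, 0, 0, 0, 0, 4); (0, 0, 0, 0, 2, 0); (0, 1, 1, 1, 0, 0); (0, 0, 2, 0, 0, 0); (0, 0, 1, 1, 0, 0); (1, 0, 0, 0, 0, 0))


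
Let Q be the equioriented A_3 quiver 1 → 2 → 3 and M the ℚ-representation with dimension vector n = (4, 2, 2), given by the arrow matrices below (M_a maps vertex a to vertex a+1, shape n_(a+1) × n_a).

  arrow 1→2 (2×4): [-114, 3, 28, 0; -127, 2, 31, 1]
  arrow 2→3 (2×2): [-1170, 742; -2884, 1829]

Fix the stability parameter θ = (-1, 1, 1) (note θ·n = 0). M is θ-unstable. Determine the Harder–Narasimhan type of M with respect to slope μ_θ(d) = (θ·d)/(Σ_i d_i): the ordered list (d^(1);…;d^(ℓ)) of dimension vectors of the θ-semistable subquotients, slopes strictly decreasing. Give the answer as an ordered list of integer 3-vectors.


Barcode: M ≅ I[1,1]^2, I[1,3]^2. HN layers by μ_θ (2 steps, strictly decreasing):
  μ^(1)=1; μ^(2)=-1

((0, 2, 2); (4, 0, 0))


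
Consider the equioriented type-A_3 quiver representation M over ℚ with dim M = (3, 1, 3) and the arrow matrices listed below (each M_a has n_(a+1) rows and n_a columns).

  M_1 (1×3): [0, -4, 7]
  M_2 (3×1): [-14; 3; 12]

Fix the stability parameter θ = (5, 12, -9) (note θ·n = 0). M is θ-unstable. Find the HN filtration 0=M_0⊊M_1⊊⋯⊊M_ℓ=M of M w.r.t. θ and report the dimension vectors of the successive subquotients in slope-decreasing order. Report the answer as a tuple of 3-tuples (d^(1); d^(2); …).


Barcode: M ≅ I[1,1]^2, I[1,3], I[3,3]^2. HN layers by μ_θ (3 steps, strictly decreasing):
  μ^(1)=5; μ^(2)=8/3; μ^(3)=-9

((2, 0, 0); (1, 1, 1); (0, 0, 2))


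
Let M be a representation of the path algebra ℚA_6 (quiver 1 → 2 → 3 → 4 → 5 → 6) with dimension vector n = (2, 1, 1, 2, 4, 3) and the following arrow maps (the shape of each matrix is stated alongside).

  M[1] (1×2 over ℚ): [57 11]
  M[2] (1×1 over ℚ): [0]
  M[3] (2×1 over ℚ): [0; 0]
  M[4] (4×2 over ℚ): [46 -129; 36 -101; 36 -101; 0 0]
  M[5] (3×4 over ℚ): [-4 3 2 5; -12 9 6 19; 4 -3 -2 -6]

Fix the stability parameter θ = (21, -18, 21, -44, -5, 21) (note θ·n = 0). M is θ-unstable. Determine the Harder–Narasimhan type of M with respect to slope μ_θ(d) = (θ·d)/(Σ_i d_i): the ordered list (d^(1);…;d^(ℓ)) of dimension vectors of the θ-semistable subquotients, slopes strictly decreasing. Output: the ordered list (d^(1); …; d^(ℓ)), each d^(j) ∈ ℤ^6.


Via rank(M_{q-1}∘⋯∘M_p): M ≅ I[1,1], I[1,2], I[3,3], I[4,5], I[4,6], I[5,5], I[5,6], I[6,6].
μ_θ-semistable layers: μ^(1)=21; μ^(2)=3/2; μ^(3)=-5; μ^(4)=-44

((1, 0, 1, 0, 0, 3); (1, 1, 0, 0, 0, 0); (0, 0, 0, 0, 4, 0); (0, 0, 0, 2, 0, 0))


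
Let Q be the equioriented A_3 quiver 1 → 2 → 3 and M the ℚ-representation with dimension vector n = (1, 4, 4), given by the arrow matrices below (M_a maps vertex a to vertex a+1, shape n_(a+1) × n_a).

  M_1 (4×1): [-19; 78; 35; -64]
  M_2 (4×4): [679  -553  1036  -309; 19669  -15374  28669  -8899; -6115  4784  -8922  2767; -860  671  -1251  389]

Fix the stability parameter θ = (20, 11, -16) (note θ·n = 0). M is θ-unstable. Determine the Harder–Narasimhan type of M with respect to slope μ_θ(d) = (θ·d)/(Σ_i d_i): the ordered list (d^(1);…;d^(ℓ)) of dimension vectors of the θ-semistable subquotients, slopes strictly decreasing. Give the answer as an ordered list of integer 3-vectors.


Via rank(M_{q-1}∘⋯∘M_p): M ≅ I[1,3], I[2,3]^3.
μ_θ-semistable layers: μ^(1)=5; μ^(2)=-5/2

((1, 1, 1); (0, 3, 3))


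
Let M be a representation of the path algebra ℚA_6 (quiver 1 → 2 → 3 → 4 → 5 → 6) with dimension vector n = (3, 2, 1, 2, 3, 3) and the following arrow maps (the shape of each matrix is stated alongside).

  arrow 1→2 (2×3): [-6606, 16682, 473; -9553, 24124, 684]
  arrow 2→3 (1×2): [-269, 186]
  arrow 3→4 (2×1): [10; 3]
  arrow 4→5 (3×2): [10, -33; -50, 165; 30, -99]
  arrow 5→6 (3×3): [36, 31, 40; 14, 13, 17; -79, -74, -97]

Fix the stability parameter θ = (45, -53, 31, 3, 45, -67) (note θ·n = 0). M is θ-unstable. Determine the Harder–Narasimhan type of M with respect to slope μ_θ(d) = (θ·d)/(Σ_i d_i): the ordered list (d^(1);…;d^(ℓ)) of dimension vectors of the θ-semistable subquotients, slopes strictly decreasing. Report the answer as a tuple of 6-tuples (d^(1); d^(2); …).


Barcode: M ≅ I[1,1], I[1,2], I[1,6], I[4,4], I[5,6]^2. HN layers by μ_θ (4 steps, strictly decreasing):
  μ^(1)=45; μ^(2)=3; μ^(3)=-4; μ^(4)=-11

((1, 0, 0, 0, 0, 0); (0, 0, 1, 2, 1, 1); (2, 2, 0, 0, 0, 0); (0, 0, 0, 0, 2, 2))


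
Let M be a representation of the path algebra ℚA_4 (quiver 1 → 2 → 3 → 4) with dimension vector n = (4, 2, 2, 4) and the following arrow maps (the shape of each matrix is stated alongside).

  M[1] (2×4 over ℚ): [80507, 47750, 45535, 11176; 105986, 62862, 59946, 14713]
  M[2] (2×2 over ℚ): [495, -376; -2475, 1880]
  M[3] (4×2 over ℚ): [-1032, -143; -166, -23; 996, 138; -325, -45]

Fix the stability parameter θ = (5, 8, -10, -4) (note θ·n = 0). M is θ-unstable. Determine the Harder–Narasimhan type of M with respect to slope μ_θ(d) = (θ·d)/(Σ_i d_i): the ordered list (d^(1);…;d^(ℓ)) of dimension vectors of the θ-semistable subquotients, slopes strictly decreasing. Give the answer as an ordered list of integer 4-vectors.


Interval decomposition of M: I[1,1]^2, I[1,2], I[1,4], I[3,4], I[4,4]^2.
HN type (ℓ=5): μ^(1)=8; μ^(2)=5; μ^(3)=-1/4; μ^(4)=-4; μ^(5)=-10

((0, 1, 0, 0); (3, 0, 0, 0); (1, 1, 1, 1); (0, 0, 0, 3); (0, 0, 1, 0))


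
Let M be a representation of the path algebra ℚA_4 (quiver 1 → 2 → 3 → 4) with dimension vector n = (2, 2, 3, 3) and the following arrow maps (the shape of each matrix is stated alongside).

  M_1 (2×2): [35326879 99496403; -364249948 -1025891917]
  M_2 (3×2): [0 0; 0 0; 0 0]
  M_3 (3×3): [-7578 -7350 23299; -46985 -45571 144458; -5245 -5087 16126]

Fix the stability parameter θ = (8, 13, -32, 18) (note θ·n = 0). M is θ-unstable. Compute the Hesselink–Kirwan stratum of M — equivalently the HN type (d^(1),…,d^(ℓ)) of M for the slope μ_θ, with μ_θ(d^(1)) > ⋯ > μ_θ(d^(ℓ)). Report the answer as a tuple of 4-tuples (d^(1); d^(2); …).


Barcode: M ≅ I[1,2]^2, I[3,3], I[3,4]^2, I[4,4]. HN layers by μ_θ (4 steps, strictly decreasing):
  μ^(1)=18; μ^(2)=13; μ^(3)=8; μ^(4)=-32

((0, 0, 0, 3); (0, 2, 0, 0); (2, 0, 0, 0); (0, 0, 3, 0))
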